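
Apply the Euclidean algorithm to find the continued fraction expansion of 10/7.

Run the Euclidean algorithm on 10 and 7; the successive quotients are the partial quotients a_0, a_1, ... (each step inverts the fractional part left over by the previous one):
  10 = 1*7 + 3, so a_0 = 1.
  7 = 2*3 + 1, so a_1 = 2.
  3 = 3*1 + 0, so a_2 = 3.
The remainder reaches 0 after 3 divisions, so the expansion has 3 partial quotients, read off in order.

[1; 2, 3]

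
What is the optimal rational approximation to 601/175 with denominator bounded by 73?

182/53

Expand x = 601/175 as a continued fraction with the Euclidean algorithm:
  601 = 3*175 + 76, so a_0 = 3.
  175 = 2*76 + 23, so a_1 = 2.
  76 = 3*23 + 7, so a_2 = 3.
  23 = 3*7 + 2, so a_3 = 3.
  7 = 3*2 + 1, so a_4 = 3.
  2 = 2*1 + 0, so a_5 = 2.
so x = [3; 2, 3, 3, 3, 2].
Convergents (p_i = a_i*p_{i-1} + p_{i-2}, q_i = a_i*q_{i-1} + q_{i-2} with p_{-2}=0, p_{-1}=1, q_{-2}=1, q_{-1}=0), until the denominator exceeds 73:
  i=0: a_0=3, p_0 = 3*1 + 0 = 3, q_0 = 3*0 + 1 = 1.
  i=1: a_1=2, p_1 = 2*3 + 1 = 7, q_1 = 2*1 + 0 = 2.
  i=2: a_2=3, p_2 = 3*7 + 3 = 24, q_2 = 3*2 + 1 = 7.
  i=3: a_3=3, p_3 = 3*24 + 7 = 79, q_3 = 3*7 + 2 = 23.
  i=4: a_4=3, p_4 = 3*79 + 24 = 261, q_4 = 3*23 + 7 = 76.
q_4 = 76 > 73, so the last convergent with denominator <= 73 is p_3/q_3 = 79/23.
The closest fraction with denominator <= 73 is either p_3/q_3 or the intermediate fraction (k*p_3 + p_2)/(k*q_3 + q_2) with the largest k >= 1 whose denominator stays <= 73; these approach x as k grows, and every other convergent or intermediate fraction in range is farther away.
Largest k: floor((73 - q_2)/q_3) = floor((73 - 7)/23) = 2.
That gives (2*79 + 24)/(2*23 + 7) = 182/53.
Compare the errors: |x - 79/23| = |601*23 - 79*175|/(175*23) = 2/4025, and |x - 182/53| = |601*53 - 182*175|/(175*53) = 3/9275.
Cross-multiplying, 3*4025 = 12075 < 18550 = 2*9275, so 3/9275 is smaller: the intermediate fraction 182/53 is closer to x than 79/23.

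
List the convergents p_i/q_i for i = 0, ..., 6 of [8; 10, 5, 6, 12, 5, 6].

Using the convergent recurrence p_i = a_i*p_{i-1} + p_{i-2}, q_i = a_i*q_{i-1} + q_{i-2} with p_{-2}=0, p_{-1}=1, q_{-2}=1, q_{-1}=0:
  i=0: a_0=8, p_0 = 8*1 + 0 = 8, q_0 = 8*0 + 1 = 1.
  i=1: a_1=10, p_1 = 10*8 + 1 = 81, q_1 = 10*1 + 0 = 10.
  i=2: a_2=5, p_2 = 5*81 + 8 = 413, q_2 = 5*10 + 1 = 51.
  i=3: a_3=6, p_3 = 6*413 + 81 = 2559, q_3 = 6*51 + 10 = 316.
  i=4: a_4=12, p_4 = 12*2559 + 413 = 31121, q_4 = 12*316 + 51 = 3843.
  i=5: a_5=5, p_5 = 5*31121 + 2559 = 158164, q_5 = 5*3843 + 316 = 19531.
  i=6: a_6=6, p_6 = 6*158164 + 31121 = 980105, q_6 = 6*19531 + 3843 = 121029.

8/1, 81/10, 413/51, 2559/316, 31121/3843, 158164/19531, 980105/121029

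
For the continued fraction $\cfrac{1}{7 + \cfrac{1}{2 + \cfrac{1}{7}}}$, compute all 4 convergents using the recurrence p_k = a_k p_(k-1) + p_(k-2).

0/1, 1/7, 2/15, 15/112

Using the convergent recurrence p_i = a_i*p_{i-1} + p_{i-2}, q_i = a_i*q_{i-1} + q_{i-2} with p_{-2}=0, p_{-1}=1, q_{-2}=1, q_{-1}=0:
  i=0: a_0=0, p_0 = 0*1 + 0 = 0, q_0 = 0*0 + 1 = 1.
  i=1: a_1=7, p_1 = 7*0 + 1 = 1, q_1 = 7*1 + 0 = 7.
  i=2: a_2=2, p_2 = 2*1 + 0 = 2, q_2 = 2*7 + 1 = 15.
  i=3: a_3=7, p_3 = 7*2 + 1 = 15, q_3 = 7*15 + 7 = 112.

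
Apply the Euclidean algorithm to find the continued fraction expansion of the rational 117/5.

Run the Euclidean algorithm on 117 and 5; the successive quotients are the partial quotients a_0, a_1, ... (each step inverts the fractional part left over by the previous one):
  117 = 23*5 + 2, so a_0 = 23.
  5 = 2*2 + 1, so a_1 = 2.
  2 = 2*1 + 0, so a_2 = 2.
The remainder reaches 0 after 3 divisions, so the expansion has 3 partial quotients, read off in order.

[23; 2, 2]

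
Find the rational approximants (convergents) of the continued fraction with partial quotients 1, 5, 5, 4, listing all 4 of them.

Using the convergent recurrence p_i = a_i*p_{i-1} + p_{i-2}, q_i = a_i*q_{i-1} + q_{i-2} with p_{-2}=0, p_{-1}=1, q_{-2}=1, q_{-1}=0:
  i=0: a_0=1, p_0 = 1*1 + 0 = 1, q_0 = 1*0 + 1 = 1.
  i=1: a_1=5, p_1 = 5*1 + 1 = 6, q_1 = 5*1 + 0 = 5.
  i=2: a_2=5, p_2 = 5*6 + 1 = 31, q_2 = 5*5 + 1 = 26.
  i=3: a_3=4, p_3 = 4*31 + 6 = 130, q_3 = 4*26 + 5 = 109.

1/1, 6/5, 31/26, 130/109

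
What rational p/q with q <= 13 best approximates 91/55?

5/3

Expand x = 91/55 as a continued fraction with the Euclidean algorithm:
  91 = 1*55 + 36, so a_0 = 1.
  55 = 1*36 + 19, so a_1 = 1.
  36 = 1*19 + 17, so a_2 = 1.
  19 = 1*17 + 2, so a_3 = 1.
  17 = 8*2 + 1, so a_4 = 8.
  2 = 2*1 + 0, so a_5 = 2.
so x = [1; 1, 1, 1, 8, 2].
Convergents (p_i = a_i*p_{i-1} + p_{i-2}, q_i = a_i*q_{i-1} + q_{i-2} with p_{-2}=0, p_{-1}=1, q_{-2}=1, q_{-1}=0), until the denominator exceeds 13:
  i=0: a_0=1, p_0 = 1*1 + 0 = 1, q_0 = 1*0 + 1 = 1.
  i=1: a_1=1, p_1 = 1*1 + 1 = 2, q_1 = 1*1 + 0 = 1.
  i=2: a_2=1, p_2 = 1*2 + 1 = 3, q_2 = 1*1 + 1 = 2.
  i=3: a_3=1, p_3 = 1*3 + 2 = 5, q_3 = 1*2 + 1 = 3.
  i=4: a_4=8, p_4 = 8*5 + 3 = 43, q_4 = 8*3 + 2 = 26.
q_4 = 26 > 13, so the last convergent with denominator <= 13 is p_3/q_3 = 5/3.
The closest fraction with denominator <= 13 is either p_3/q_3 or the intermediate fraction (k*p_3 + p_2)/(k*q_3 + q_2) with the largest k >= 1 whose denominator stays <= 13; these approach x as k grows, and every other convergent or intermediate fraction in range is farther away.
Largest k: floor((13 - q_2)/q_3) = floor((13 - 2)/3) = 3.
That gives (3*5 + 3)/(3*3 + 2) = 18/11.
Compare the errors: |x - 5/3| = |91*3 - 5*55|/(55*3) = 2/165, and |x - 18/11| = |91*11 - 18*55|/(55*11) = 11/605.
Cross-multiplying, 2*605 = 1210 < 1815 = 11*165, so 2/165 is smaller: the convergent 5/3 is closer to x than 18/11.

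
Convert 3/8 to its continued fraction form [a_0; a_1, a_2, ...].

Run the Euclidean algorithm on 3 and 8; the successive quotients are the partial quotients a_0, a_1, ... (each step inverts the fractional part left over by the previous one):
  3 = 0*8 + 3, so a_0 = 0.
  8 = 2*3 + 2, so a_1 = 2.
  3 = 1*2 + 1, so a_2 = 1.
  2 = 2*1 + 0, so a_3 = 2.
The remainder reaches 0 after 4 divisions, so the expansion has 4 partial quotients, read off in order.

[0; 2, 1, 2]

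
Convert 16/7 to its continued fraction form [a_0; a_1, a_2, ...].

[2; 3, 2]

Run the Euclidean algorithm on 16 and 7; the successive quotients are the partial quotients a_0, a_1, ... (each step inverts the fractional part left over by the previous one):
  16 = 2*7 + 2, so a_0 = 2.
  7 = 3*2 + 1, so a_1 = 3.
  2 = 2*1 + 0, so a_2 = 2.
The remainder reaches 0 after 3 divisions, so the expansion has 3 partial quotients, read off in order.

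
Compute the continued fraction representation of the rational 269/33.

[8; 6, 1, 1, 2]

Run the Euclidean algorithm on 269 and 33; the successive quotients are the partial quotients a_0, a_1, ... (each step inverts the fractional part left over by the previous one):
  269 = 8*33 + 5, so a_0 = 8.
  33 = 6*5 + 3, so a_1 = 6.
  5 = 1*3 + 2, so a_2 = 1.
  3 = 1*2 + 1, so a_3 = 1.
  2 = 2*1 + 0, so a_4 = 2.
The remainder reaches 0 after 5 divisions, so the expansion has 5 partial quotients, read off in order.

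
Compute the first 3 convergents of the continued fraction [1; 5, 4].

Using the convergent recurrence p_i = a_i*p_{i-1} + p_{i-2}, q_i = a_i*q_{i-1} + q_{i-2} with p_{-2}=0, p_{-1}=1, q_{-2}=1, q_{-1}=0:
  i=0: a_0=1, p_0 = 1*1 + 0 = 1, q_0 = 1*0 + 1 = 1.
  i=1: a_1=5, p_1 = 5*1 + 1 = 6, q_1 = 5*1 + 0 = 5.
  i=2: a_2=4, p_2 = 4*6 + 1 = 25, q_2 = 4*5 + 1 = 21.

1/1, 6/5, 25/21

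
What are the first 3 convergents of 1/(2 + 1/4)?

Using the convergent recurrence p_i = a_i*p_{i-1} + p_{i-2}, q_i = a_i*q_{i-1} + q_{i-2} with p_{-2}=0, p_{-1}=1, q_{-2}=1, q_{-1}=0:
  i=0: a_0=0, p_0 = 0*1 + 0 = 0, q_0 = 0*0 + 1 = 1.
  i=1: a_1=2, p_1 = 2*0 + 1 = 1, q_1 = 2*1 + 0 = 2.
  i=2: a_2=4, p_2 = 4*1 + 0 = 4, q_2 = 4*2 + 1 = 9.

0/1, 1/2, 4/9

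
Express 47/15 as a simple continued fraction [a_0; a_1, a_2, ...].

[3; 7, 2]

Run the Euclidean algorithm on 47 and 15; the successive quotients are the partial quotients a_0, a_1, ... (each step inverts the fractional part left over by the previous one):
  47 = 3*15 + 2, so a_0 = 3.
  15 = 7*2 + 1, so a_1 = 7.
  2 = 2*1 + 0, so a_2 = 2.
The remainder reaches 0 after 3 divisions, so the expansion has 3 partial quotients, read off in order.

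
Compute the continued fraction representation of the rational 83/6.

Run the Euclidean algorithm on 83 and 6; the successive quotients are the partial quotients a_0, a_1, ... (each step inverts the fractional part left over by the previous one):
  83 = 13*6 + 5, so a_0 = 13.
  6 = 1*5 + 1, so a_1 = 1.
  5 = 5*1 + 0, so a_2 = 5.
The remainder reaches 0 after 3 divisions, so the expansion has 3 partial quotients, read off in order.

[13; 1, 5]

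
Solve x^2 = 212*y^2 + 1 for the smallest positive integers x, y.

First expand sqrt(212) as a continued fraction. With x_i = (sqrt(212) + m_i)/d_i and (m_0, d_0) = (0, 1): a_0 = floor(sqrt(212)) = 14, since 14^2 = 196 <= 212 < 225 = 15^2.
Iterate m_{i+1} = d_i*a_i - m_i, d_{i+1} = (212 - m_{i+1}^2)/d_i, a_{i+1} = floor((a_0 + m_{i+1})/d_{i+1}):
  m_1 = 1*14 - 0 = 14, d_1 = (212 - 14^2)/1 = 16/1 = 16, a_1 = floor((14 + 14)/16) = 1.
  m_2 = 16*1 - 14 = 2, d_2 = (212 - 2^2)/16 = 208/16 = 13, a_2 = floor((14 + 2)/13) = 1.
  m_3 = 13*1 - 2 = 11, d_3 = (212 - 11^2)/13 = 91/13 = 7, a_3 = floor((14 + 11)/7) = 3.
  m_4 = 7*3 - 11 = 10, d_4 = (212 - 10^2)/7 = 112/7 = 16, a_4 = floor((14 + 10)/16) = 1.
  m_5 = 16*1 - 10 = 6, d_5 = (212 - 6^2)/16 = 176/16 = 11, a_5 = floor((14 + 6)/11) = 1.
  m_6 = 11*1 - 6 = 5, d_6 = (212 - 5^2)/11 = 187/11 = 17, a_6 = floor((14 + 5)/17) = 1.
  m_7 = 17*1 - 5 = 12, d_7 = (212 - 12^2)/17 = 68/17 = 4, a_7 = floor((14 + 12)/4) = 6.
  m_8 = 4*6 - 12 = 12, d_8 = (212 - 12^2)/4 = 68/4 = 17, a_8 = floor((14 + 12)/17) = 1.
  m_9 = 17*1 - 12 = 5, d_9 = (212 - 5^2)/17 = 187/17 = 11, a_9 = floor((14 + 5)/11) = 1.
  m_10 = 11*1 - 5 = 6, d_10 = (212 - 6^2)/11 = 176/11 = 16, a_10 = floor((14 + 6)/16) = 1.
  m_11 = 16*1 - 6 = 10, d_11 = (212 - 10^2)/16 = 112/16 = 7, a_11 = floor((14 + 10)/7) = 3.
  m_12 = 7*3 - 10 = 11, d_12 = (212 - 11^2)/7 = 91/7 = 13, a_12 = floor((14 + 11)/13) = 1.
  m_13 = 13*1 - 11 = 2, d_13 = (212 - 2^2)/13 = 208/13 = 16, a_13 = floor((14 + 2)/16) = 1.
  m_14 = 16*1 - 2 = 14, d_14 = (212 - 14^2)/16 = 16/16 = 1, a_14 = floor((14 + 14)/1) = 28.
  m_15 = 1*28 - 14 = 14, d_15 = (212 - 14^2)/1 = 16/1 = 16: (m_15, d_15) = (m_1, d_1) = (14, 16), so from here the quotients repeat a_1, ..., a_14; the period length is 14.
So sqrt(212) = [14; (1, 1, 3, 1, 1, 1, 6, 1, 1, 1, 3, 1, 1, 28)] with period length k = 14.
k is even, so the fundamental solution of x^2 - 212y^2 = 1 is (p_{k-1}, q_{k-1}) = (p_13, q_13); compute convergents through index 13.
Convergents (p_i = a_i*p_{i-1} + p_{i-2}, q_i = a_i*q_{i-1} + q_{i-2} with p_{-2}=0, p_{-1}=1, q_{-2}=1, q_{-1}=0):
  i=0: a_0=14, p_0 = 14*1 + 0 = 14, q_0 = 14*0 + 1 = 1.
  i=1: a_1=1, p_1 = 1*14 + 1 = 15, q_1 = 1*1 + 0 = 1.
  i=2: a_2=1, p_2 = 1*15 + 14 = 29, q_2 = 1*1 + 1 = 2.
  i=3: a_3=3, p_3 = 3*29 + 15 = 102, q_3 = 3*2 + 1 = 7.
  i=4: a_4=1, p_4 = 1*102 + 29 = 131, q_4 = 1*7 + 2 = 9.
  i=5: a_5=1, p_5 = 1*131 + 102 = 233, q_5 = 1*9 + 7 = 16.
  i=6: a_6=1, p_6 = 1*233 + 131 = 364, q_6 = 1*16 + 9 = 25.
  i=7: a_7=6, p_7 = 6*364 + 233 = 2417, q_7 = 6*25 + 16 = 166.
  i=8: a_8=1, p_8 = 1*2417 + 364 = 2781, q_8 = 1*166 + 25 = 191.
  i=9: a_9=1, p_9 = 1*2781 + 2417 = 5198, q_9 = 1*191 + 166 = 357.
  i=10: a_10=1, p_10 = 1*5198 + 2781 = 7979, q_10 = 1*357 + 191 = 548.
  i=11: a_11=3, p_11 = 3*7979 + 5198 = 29135, q_11 = 3*548 + 357 = 2001.
  i=12: a_12=1, p_12 = 1*29135 + 7979 = 37114, q_12 = 1*2001 + 548 = 2549.
  i=13: a_13=1, p_13 = 1*37114 + 29135 = 66249, q_13 = 1*2549 + 2001 = 4550.
Check: 66249^2 - 212*4550^2 = 4388930001 - 4388930000 = 1, so (x, y) = (66249, 4550) solves the equation, and by the theorem it is the least positive solution.

(x, y) = (66249, 4550)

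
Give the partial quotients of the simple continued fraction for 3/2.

[1; 2]

Run the Euclidean algorithm on 3 and 2; the successive quotients are the partial quotients a_0, a_1, ... (each step inverts the fractional part left over by the previous one):
  3 = 1*2 + 1, so a_0 = 1.
  2 = 2*1 + 0, so a_1 = 2.
The remainder reaches 0 after 2 divisions, so the expansion has 2 partial quotients, read off in order.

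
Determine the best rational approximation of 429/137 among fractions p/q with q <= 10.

25/8

Expand x = 429/137 as a continued fraction with the Euclidean algorithm:
  429 = 3*137 + 18, so a_0 = 3.
  137 = 7*18 + 11, so a_1 = 7.
  18 = 1*11 + 7, so a_2 = 1.
  11 = 1*7 + 4, so a_3 = 1.
  7 = 1*4 + 3, so a_4 = 1.
  4 = 1*3 + 1, so a_5 = 1.
  3 = 3*1 + 0, so a_6 = 3.
so x = [3; 7, 1, 1, 1, 1, 3].
Convergents (p_i = a_i*p_{i-1} + p_{i-2}, q_i = a_i*q_{i-1} + q_{i-2} with p_{-2}=0, p_{-1}=1, q_{-2}=1, q_{-1}=0), until the denominator exceeds 10:
  i=0: a_0=3, p_0 = 3*1 + 0 = 3, q_0 = 3*0 + 1 = 1.
  i=1: a_1=7, p_1 = 7*3 + 1 = 22, q_1 = 7*1 + 0 = 7.
  i=2: a_2=1, p_2 = 1*22 + 3 = 25, q_2 = 1*7 + 1 = 8.
  i=3: a_3=1, p_3 = 1*25 + 22 = 47, q_3 = 1*8 + 7 = 15.
q_3 = 15 > 10, so the last convergent with denominator <= 10 is p_2/q_2 = 25/8.
The closest fraction with denominator <= 10 is either p_2/q_2 or the intermediate fraction (k*p_2 + p_1)/(k*q_2 + q_1) with the largest k >= 1 whose denominator stays <= 10; these approach x as k grows, and every other convergent or intermediate fraction in range is farther away.
Largest k: floor((10 - q_1)/q_2) = floor((10 - 7)/8) = 0.
Since k = 0, no intermediate fraction beyond p_2/q_2 has denominator <= 10, so the convergent 25/8 is the closest (its error is |429*8 - 25*137|/(137*8) = 7/1096).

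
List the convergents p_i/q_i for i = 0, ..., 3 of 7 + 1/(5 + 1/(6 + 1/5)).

Using the convergent recurrence p_i = a_i*p_{i-1} + p_{i-2}, q_i = a_i*q_{i-1} + q_{i-2} with p_{-2}=0, p_{-1}=1, q_{-2}=1, q_{-1}=0:
  i=0: a_0=7, p_0 = 7*1 + 0 = 7, q_0 = 7*0 + 1 = 1.
  i=1: a_1=5, p_1 = 5*7 + 1 = 36, q_1 = 5*1 + 0 = 5.
  i=2: a_2=6, p_2 = 6*36 + 7 = 223, q_2 = 6*5 + 1 = 31.
  i=3: a_3=5, p_3 = 5*223 + 36 = 1151, q_3 = 5*31 + 5 = 160.

7/1, 36/5, 223/31, 1151/160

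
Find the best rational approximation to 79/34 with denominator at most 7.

Expand x = 79/34 as a continued fraction with the Euclidean algorithm:
  79 = 2*34 + 11, so a_0 = 2.
  34 = 3*11 + 1, so a_1 = 3.
  11 = 11*1 + 0, so a_2 = 11.
so x = [2; 3, 11].
Convergents (p_i = a_i*p_{i-1} + p_{i-2}, q_i = a_i*q_{i-1} + q_{i-2} with p_{-2}=0, p_{-1}=1, q_{-2}=1, q_{-1}=0), until the denominator exceeds 7:
  i=0: a_0=2, p_0 = 2*1 + 0 = 2, q_0 = 2*0 + 1 = 1.
  i=1: a_1=3, p_1 = 3*2 + 1 = 7, q_1 = 3*1 + 0 = 3.
  i=2: a_2=11, p_2 = 11*7 + 2 = 79, q_2 = 11*3 + 1 = 34.
q_2 = 34 > 7, so the last convergent with denominator <= 7 is p_1/q_1 = 7/3.
The closest fraction with denominator <= 7 is either p_1/q_1 or the intermediate fraction (k*p_1 + p_0)/(k*q_1 + q_0) with the largest k >= 1 whose denominator stays <= 7; these approach x as k grows, and every other convergent or intermediate fraction in range is farther away.
Largest k: floor((7 - q_0)/q_1) = floor((7 - 1)/3) = 2.
That gives (2*7 + 2)/(2*3 + 1) = 16/7.
Compare the errors: |x - 7/3| = |79*3 - 7*34|/(34*3) = 1/102, and |x - 16/7| = |79*7 - 16*34|/(34*7) = 9/238.
Cross-multiplying, 1*238 = 238 < 918 = 9*102, so 1/102 is smaller: the convergent 7/3 is closer to x than 16/7.

7/3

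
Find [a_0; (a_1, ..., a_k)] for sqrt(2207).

[46; (1, 45, 1, 92)]

Write x_i = (sqrt(2207) + m_i)/d_i with (m_0, d_0) = (0, 1). a_0 = floor(sqrt(2207)) = 46, since 46^2 = 2116 <= 2207 < 2209 = 47^2.
Iterate m_{i+1} = d_i*a_i - m_i, d_{i+1} = (2207 - m_{i+1}^2)/d_i, a_{i+1} = floor((a_0 + m_{i+1})/d_{i+1}):
  m_1 = 1*46 - 0 = 46, d_1 = (2207 - 46^2)/1 = 91/1 = 91, a_1 = floor((46 + 46)/91) = 1.
  m_2 = 91*1 - 46 = 45, d_2 = (2207 - 45^2)/91 = 182/91 = 2, a_2 = floor((46 + 45)/2) = 45.
  m_3 = 2*45 - 45 = 45, d_3 = (2207 - 45^2)/2 = 182/2 = 91, a_3 = floor((46 + 45)/91) = 1.
  m_4 = 91*1 - 45 = 46, d_4 = (2207 - 46^2)/91 = 91/91 = 1, a_4 = floor((46 + 46)/1) = 92.
  m_5 = 1*92 - 46 = 46, d_5 = (2207 - 46^2)/1 = 91/1 = 91: (m_5, d_5) = (m_1, d_1) = (46, 91), so from here the quotients repeat a_1, ..., a_4; the period length is 4.
Hence the expansion of sqrt(2207) is a_0 = 46 followed by the repeating block 1, 45, 1, 92 (period 4).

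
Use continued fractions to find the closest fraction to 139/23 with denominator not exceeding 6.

Expand x = 139/23 as a continued fraction with the Euclidean algorithm:
  139 = 6*23 + 1, so a_0 = 6.
  23 = 23*1 + 0, so a_1 = 23.
so x = [6; 23].
Convergents (p_i = a_i*p_{i-1} + p_{i-2}, q_i = a_i*q_{i-1} + q_{i-2} with p_{-2}=0, p_{-1}=1, q_{-2}=1, q_{-1}=0), until the denominator exceeds 6:
  i=0: a_0=6, p_0 = 6*1 + 0 = 6, q_0 = 6*0 + 1 = 1.
  i=1: a_1=23, p_1 = 23*6 + 1 = 139, q_1 = 23*1 + 0 = 23.
q_1 = 23 > 6, so the last convergent with denominator <= 6 is p_0/q_0 = 6/1.
The closest fraction with denominator <= 6 is either p_0/q_0 or the intermediate fraction (k*p_0 + p_{-1})/(k*q_0 + q_{-1}) with the largest k >= 1 whose denominator stays <= 6; these approach x as k grows, and every other convergent or intermediate fraction in range is farther away.
Largest k: floor((6 - q_{-1})/q_0) = floor((6 - 0)/1) = 6 (using the seeds p_{-1} = 1, q_{-1} = 0).
That gives (6*6 + 1)/(6*1 + 0) = 37/6.
Compare the errors: |x - 6/1| = |139*1 - 6*23|/(23*1) = 1/23, and |x - 37/6| = |139*6 - 37*23|/(23*6) = 17/138.
Cross-multiplying, 1*138 = 138 < 391 = 17*23, so 1/23 is smaller: the convergent 6/1 is closer to x than 37/6.

6/1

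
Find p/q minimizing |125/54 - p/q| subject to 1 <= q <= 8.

Expand x = 125/54 as a continued fraction with the Euclidean algorithm:
  125 = 2*54 + 17, so a_0 = 2.
  54 = 3*17 + 3, so a_1 = 3.
  17 = 5*3 + 2, so a_2 = 5.
  3 = 1*2 + 1, so a_3 = 1.
  2 = 2*1 + 0, so a_4 = 2.
so x = [2; 3, 5, 1, 2].
Convergents (p_i = a_i*p_{i-1} + p_{i-2}, q_i = a_i*q_{i-1} + q_{i-2} with p_{-2}=0, p_{-1}=1, q_{-2}=1, q_{-1}=0), until the denominator exceeds 8:
  i=0: a_0=2, p_0 = 2*1 + 0 = 2, q_0 = 2*0 + 1 = 1.
  i=1: a_1=3, p_1 = 3*2 + 1 = 7, q_1 = 3*1 + 0 = 3.
  i=2: a_2=5, p_2 = 5*7 + 2 = 37, q_2 = 5*3 + 1 = 16.
q_2 = 16 > 8, so the last convergent with denominator <= 8 is p_1/q_1 = 7/3.
The closest fraction with denominator <= 8 is either p_1/q_1 or the intermediate fraction (k*p_1 + p_0)/(k*q_1 + q_0) with the largest k >= 1 whose denominator stays <= 8; these approach x as k grows, and every other convergent or intermediate fraction in range is farther away.
Largest k: floor((8 - q_0)/q_1) = floor((8 - 1)/3) = 2.
That gives (2*7 + 2)/(2*3 + 1) = 16/7.
Compare the errors: |x - 7/3| = |125*3 - 7*54|/(54*3) = 3/162, and |x - 16/7| = |125*7 - 16*54|/(54*7) = 11/378.
Cross-multiplying, 3*378 = 1134 < 1782 = 11*162, so 3/162 is smaller: the convergent 7/3 is closer to x than 16/7.

7/3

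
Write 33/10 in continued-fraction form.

[3; 3, 3]

Run the Euclidean algorithm on 33 and 10; the successive quotients are the partial quotients a_0, a_1, ... (each step inverts the fractional part left over by the previous one):
  33 = 3*10 + 3, so a_0 = 3.
  10 = 3*3 + 1, so a_1 = 3.
  3 = 3*1 + 0, so a_2 = 3.
The remainder reaches 0 after 3 divisions, so the expansion has 3 partial quotients, read off in order.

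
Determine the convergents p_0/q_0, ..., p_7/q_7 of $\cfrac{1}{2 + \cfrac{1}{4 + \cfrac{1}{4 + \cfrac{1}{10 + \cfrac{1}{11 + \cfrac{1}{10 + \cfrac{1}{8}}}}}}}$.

0/1, 1/2, 4/9, 17/38, 174/389, 1931/4317, 19484/43559, 157803/352789

Using the convergent recurrence p_i = a_i*p_{i-1} + p_{i-2}, q_i = a_i*q_{i-1} + q_{i-2} with p_{-2}=0, p_{-1}=1, q_{-2}=1, q_{-1}=0:
  i=0: a_0=0, p_0 = 0*1 + 0 = 0, q_0 = 0*0 + 1 = 1.
  i=1: a_1=2, p_1 = 2*0 + 1 = 1, q_1 = 2*1 + 0 = 2.
  i=2: a_2=4, p_2 = 4*1 + 0 = 4, q_2 = 4*2 + 1 = 9.
  i=3: a_3=4, p_3 = 4*4 + 1 = 17, q_3 = 4*9 + 2 = 38.
  i=4: a_4=10, p_4 = 10*17 + 4 = 174, q_4 = 10*38 + 9 = 389.
  i=5: a_5=11, p_5 = 11*174 + 17 = 1931, q_5 = 11*389 + 38 = 4317.
  i=6: a_6=10, p_6 = 10*1931 + 174 = 19484, q_6 = 10*4317 + 389 = 43559.
  i=7: a_7=8, p_7 = 8*19484 + 1931 = 157803, q_7 = 8*43559 + 4317 = 352789.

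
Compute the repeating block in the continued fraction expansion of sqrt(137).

Write x_i = (sqrt(137) + m_i)/d_i with (m_0, d_0) = (0, 1). a_0 = floor(sqrt(137)) = 11, since 11^2 = 121 <= 137 < 144 = 12^2.
Iterate m_{i+1} = d_i*a_i - m_i, d_{i+1} = (137 - m_{i+1}^2)/d_i, a_{i+1} = floor((a_0 + m_{i+1})/d_{i+1}):
  m_1 = 1*11 - 0 = 11, d_1 = (137 - 11^2)/1 = 16/1 = 16, a_1 = floor((11 + 11)/16) = 1.
  m_2 = 16*1 - 11 = 5, d_2 = (137 - 5^2)/16 = 112/16 = 7, a_2 = floor((11 + 5)/7) = 2.
  m_3 = 7*2 - 5 = 9, d_3 = (137 - 9^2)/7 = 56/7 = 8, a_3 = floor((11 + 9)/8) = 2.
  m_4 = 8*2 - 9 = 7, d_4 = (137 - 7^2)/8 = 88/8 = 11, a_4 = floor((11 + 7)/11) = 1.
  m_5 = 11*1 - 7 = 4, d_5 = (137 - 4^2)/11 = 121/11 = 11, a_5 = floor((11 + 4)/11) = 1.
  m_6 = 11*1 - 4 = 7, d_6 = (137 - 7^2)/11 = 88/11 = 8, a_6 = floor((11 + 7)/8) = 2.
  m_7 = 8*2 - 7 = 9, d_7 = (137 - 9^2)/8 = 56/8 = 7, a_7 = floor((11 + 9)/7) = 2.
  m_8 = 7*2 - 9 = 5, d_8 = (137 - 5^2)/7 = 112/7 = 16, a_8 = floor((11 + 5)/16) = 1.
  m_9 = 16*1 - 5 = 11, d_9 = (137 - 11^2)/16 = 16/16 = 1, a_9 = floor((11 + 11)/1) = 22.
  m_10 = 1*22 - 11 = 11, d_10 = (137 - 11^2)/1 = 16/1 = 16: (m_10, d_10) = (m_1, d_1) = (11, 16), so from here the quotients repeat a_1, ..., a_9; the period length is 9.
Hence the expansion of sqrt(137) is a_0 = 11 followed by the repeating block 1, 2, 2, 1, 1, 2, 2, 1, 22 (period 9).

[11; (1, 2, 2, 1, 1, 2, 2, 1, 22)]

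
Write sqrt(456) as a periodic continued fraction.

[21; (2, 1, 4, 1, 2, 42)]

Write x_i = (sqrt(456) + m_i)/d_i with (m_0, d_0) = (0, 1). a_0 = floor(sqrt(456)) = 21, since 21^2 = 441 <= 456 < 484 = 22^2.
Iterate m_{i+1} = d_i*a_i - m_i, d_{i+1} = (456 - m_{i+1}^2)/d_i, a_{i+1} = floor((a_0 + m_{i+1})/d_{i+1}):
  m_1 = 1*21 - 0 = 21, d_1 = (456 - 21^2)/1 = 15/1 = 15, a_1 = floor((21 + 21)/15) = 2.
  m_2 = 15*2 - 21 = 9, d_2 = (456 - 9^2)/15 = 375/15 = 25, a_2 = floor((21 + 9)/25) = 1.
  m_3 = 25*1 - 9 = 16, d_3 = (456 - 16^2)/25 = 200/25 = 8, a_3 = floor((21 + 16)/8) = 4.
  m_4 = 8*4 - 16 = 16, d_4 = (456 - 16^2)/8 = 200/8 = 25, a_4 = floor((21 + 16)/25) = 1.
  m_5 = 25*1 - 16 = 9, d_5 = (456 - 9^2)/25 = 375/25 = 15, a_5 = floor((21 + 9)/15) = 2.
  m_6 = 15*2 - 9 = 21, d_6 = (456 - 21^2)/15 = 15/15 = 1, a_6 = floor((21 + 21)/1) = 42.
  m_7 = 1*42 - 21 = 21, d_7 = (456 - 21^2)/1 = 15/1 = 15: (m_7, d_7) = (m_1, d_1) = (21, 15), so from here the quotients repeat a_1, ..., a_6; the period length is 6.
Hence the expansion of sqrt(456) is a_0 = 21 followed by the repeating block 2, 1, 4, 1, 2, 42 (period 6).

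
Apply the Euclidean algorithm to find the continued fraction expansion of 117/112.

[1; 22, 2, 2]

Run the Euclidean algorithm on 117 and 112; the successive quotients are the partial quotients a_0, a_1, ... (each step inverts the fractional part left over by the previous one):
  117 = 1*112 + 5, so a_0 = 1.
  112 = 22*5 + 2, so a_1 = 22.
  5 = 2*2 + 1, so a_2 = 2.
  2 = 2*1 + 0, so a_3 = 2.
The remainder reaches 0 after 4 divisions, so the expansion has 4 partial quotients, read off in order.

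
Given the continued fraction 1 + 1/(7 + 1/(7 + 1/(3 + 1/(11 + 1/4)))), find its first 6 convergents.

1/1, 8/7, 57/50, 179/157, 2026/1777, 8283/7265

Using the convergent recurrence p_i = a_i*p_{i-1} + p_{i-2}, q_i = a_i*q_{i-1} + q_{i-2} with p_{-2}=0, p_{-1}=1, q_{-2}=1, q_{-1}=0:
  i=0: a_0=1, p_0 = 1*1 + 0 = 1, q_0 = 1*0 + 1 = 1.
  i=1: a_1=7, p_1 = 7*1 + 1 = 8, q_1 = 7*1 + 0 = 7.
  i=2: a_2=7, p_2 = 7*8 + 1 = 57, q_2 = 7*7 + 1 = 50.
  i=3: a_3=3, p_3 = 3*57 + 8 = 179, q_3 = 3*50 + 7 = 157.
  i=4: a_4=11, p_4 = 11*179 + 57 = 2026, q_4 = 11*157 + 50 = 1777.
  i=5: a_5=4, p_5 = 4*2026 + 179 = 8283, q_5 = 4*1777 + 157 = 7265.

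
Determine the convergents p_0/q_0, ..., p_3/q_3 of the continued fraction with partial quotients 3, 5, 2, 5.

Using the convergent recurrence p_i = a_i*p_{i-1} + p_{i-2}, q_i = a_i*q_{i-1} + q_{i-2} with p_{-2}=0, p_{-1}=1, q_{-2}=1, q_{-1}=0:
  i=0: a_0=3, p_0 = 3*1 + 0 = 3, q_0 = 3*0 + 1 = 1.
  i=1: a_1=5, p_1 = 5*3 + 1 = 16, q_1 = 5*1 + 0 = 5.
  i=2: a_2=2, p_2 = 2*16 + 3 = 35, q_2 = 2*5 + 1 = 11.
  i=3: a_3=5, p_3 = 5*35 + 16 = 191, q_3 = 5*11 + 5 = 60.

3/1, 16/5, 35/11, 191/60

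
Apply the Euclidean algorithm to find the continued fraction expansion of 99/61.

[1; 1, 1, 1, 1, 1, 7]

Run the Euclidean algorithm on 99 and 61; the successive quotients are the partial quotients a_0, a_1, ... (each step inverts the fractional part left over by the previous one):
  99 = 1*61 + 38, so a_0 = 1.
  61 = 1*38 + 23, so a_1 = 1.
  38 = 1*23 + 15, so a_2 = 1.
  23 = 1*15 + 8, so a_3 = 1.
  15 = 1*8 + 7, so a_4 = 1.
  8 = 1*7 + 1, so a_5 = 1.
  7 = 7*1 + 0, so a_6 = 7.
The remainder reaches 0 after 7 divisions, so the expansion has 7 partial quotients, read off in order.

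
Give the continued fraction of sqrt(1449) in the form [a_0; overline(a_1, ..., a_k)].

[38; overline(15, 4, 1, 2, 4, 8, 4, 2, 1, 4, 15, 76)]

Write x_i = (sqrt(1449) + m_i)/d_i with (m_0, d_0) = (0, 1). a_0 = floor(sqrt(1449)) = 38, since 38^2 = 1444 <= 1449 < 1521 = 39^2.
Iterate m_{i+1} = d_i*a_i - m_i, d_{i+1} = (1449 - m_{i+1}^2)/d_i, a_{i+1} = floor((a_0 + m_{i+1})/d_{i+1}):
  m_1 = 1*38 - 0 = 38, d_1 = (1449 - 38^2)/1 = 5/1 = 5, a_1 = floor((38 + 38)/5) = 15.
  m_2 = 5*15 - 38 = 37, d_2 = (1449 - 37^2)/5 = 80/5 = 16, a_2 = floor((38 + 37)/16) = 4.
  m_3 = 16*4 - 37 = 27, d_3 = (1449 - 27^2)/16 = 720/16 = 45, a_3 = floor((38 + 27)/45) = 1.
  m_4 = 45*1 - 27 = 18, d_4 = (1449 - 18^2)/45 = 1125/45 = 25, a_4 = floor((38 + 18)/25) = 2.
  m_5 = 25*2 - 18 = 32, d_5 = (1449 - 32^2)/25 = 425/25 = 17, a_5 = floor((38 + 32)/17) = 4.
  m_6 = 17*4 - 32 = 36, d_6 = (1449 - 36^2)/17 = 153/17 = 9, a_6 = floor((38 + 36)/9) = 8.
  m_7 = 9*8 - 36 = 36, d_7 = (1449 - 36^2)/9 = 153/9 = 17, a_7 = floor((38 + 36)/17) = 4.
  m_8 = 17*4 - 36 = 32, d_8 = (1449 - 32^2)/17 = 425/17 = 25, a_8 = floor((38 + 32)/25) = 2.
  m_9 = 25*2 - 32 = 18, d_9 = (1449 - 18^2)/25 = 1125/25 = 45, a_9 = floor((38 + 18)/45) = 1.
  m_10 = 45*1 - 18 = 27, d_10 = (1449 - 27^2)/45 = 720/45 = 16, a_10 = floor((38 + 27)/16) = 4.
  m_11 = 16*4 - 27 = 37, d_11 = (1449 - 37^2)/16 = 80/16 = 5, a_11 = floor((38 + 37)/5) = 15.
  m_12 = 5*15 - 37 = 38, d_12 = (1449 - 38^2)/5 = 5/5 = 1, a_12 = floor((38 + 38)/1) = 76.
  m_13 = 1*76 - 38 = 38, d_13 = (1449 - 38^2)/1 = 5/1 = 5: (m_13, d_13) = (m_1, d_1) = (38, 5), so from here the quotients repeat a_1, ..., a_12; the period length is 12.
Hence the expansion of sqrt(1449) is a_0 = 38 followed by the repeating block 15, 4, 1, 2, 4, 8, 4, 2, 1, 4, 15, 76 (period 12).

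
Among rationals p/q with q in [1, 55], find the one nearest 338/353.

Expand x = 338/353 as a continued fraction with the Euclidean algorithm:
  338 = 0*353 + 338, so a_0 = 0.
  353 = 1*338 + 15, so a_1 = 1.
  338 = 22*15 + 8, so a_2 = 22.
  15 = 1*8 + 7, so a_3 = 1.
  8 = 1*7 + 1, so a_4 = 1.
  7 = 7*1 + 0, so a_5 = 7.
so x = [0; 1, 22, 1, 1, 7].
Convergents (p_i = a_i*p_{i-1} + p_{i-2}, q_i = a_i*q_{i-1} + q_{i-2} with p_{-2}=0, p_{-1}=1, q_{-2}=1, q_{-1}=0), until the denominator exceeds 55:
  i=0: a_0=0, p_0 = 0*1 + 0 = 0, q_0 = 0*0 + 1 = 1.
  i=1: a_1=1, p_1 = 1*0 + 1 = 1, q_1 = 1*1 + 0 = 1.
  i=2: a_2=22, p_2 = 22*1 + 0 = 22, q_2 = 22*1 + 1 = 23.
  i=3: a_3=1, p_3 = 1*22 + 1 = 23, q_3 = 1*23 + 1 = 24.
  i=4: a_4=1, p_4 = 1*23 + 22 = 45, q_4 = 1*24 + 23 = 47.
  i=5: a_5=7, p_5 = 7*45 + 23 = 338, q_5 = 7*47 + 24 = 353.
q_5 = 353 > 55, so the last convergent with denominator <= 55 is p_4/q_4 = 45/47.
The closest fraction with denominator <= 55 is either p_4/q_4 or the intermediate fraction (k*p_4 + p_3)/(k*q_4 + q_3) with the largest k >= 1 whose denominator stays <= 55; these approach x as k grows, and every other convergent or intermediate fraction in range is farther away.
Largest k: floor((55 - q_3)/q_4) = floor((55 - 24)/47) = 0.
Since k = 0, no intermediate fraction beyond p_4/q_4 has denominator <= 55, so the convergent 45/47 is the closest (its error is |338*47 - 45*353|/(353*47) = 1/16591).

45/47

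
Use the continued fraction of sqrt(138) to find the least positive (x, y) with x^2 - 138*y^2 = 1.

First expand sqrt(138) as a continued fraction. With x_i = (sqrt(138) + m_i)/d_i and (m_0, d_0) = (0, 1): a_0 = floor(sqrt(138)) = 11, since 11^2 = 121 <= 138 < 144 = 12^2.
Iterate m_{i+1} = d_i*a_i - m_i, d_{i+1} = (138 - m_{i+1}^2)/d_i, a_{i+1} = floor((a_0 + m_{i+1})/d_{i+1}):
  m_1 = 1*11 - 0 = 11, d_1 = (138 - 11^2)/1 = 17/1 = 17, a_1 = floor((11 + 11)/17) = 1.
  m_2 = 17*1 - 11 = 6, d_2 = (138 - 6^2)/17 = 102/17 = 6, a_2 = floor((11 + 6)/6) = 2.
  m_3 = 6*2 - 6 = 6, d_3 = (138 - 6^2)/6 = 102/6 = 17, a_3 = floor((11 + 6)/17) = 1.
  m_4 = 17*1 - 6 = 11, d_4 = (138 - 11^2)/17 = 17/17 = 1, a_4 = floor((11 + 11)/1) = 22.
  m_5 = 1*22 - 11 = 11, d_5 = (138 - 11^2)/1 = 17/1 = 17: (m_5, d_5) = (m_1, d_1) = (11, 17), so from here the quotients repeat a_1, ..., a_4; the period length is 4.
So sqrt(138) = [11; (1, 2, 1, 22)] with period length k = 4.
k is even, so the fundamental solution of x^2 - 138y^2 = 1 is (p_{k-1}, q_{k-1}) = (p_3, q_3); compute convergents through index 3.
Convergents (p_i = a_i*p_{i-1} + p_{i-2}, q_i = a_i*q_{i-1} + q_{i-2} with p_{-2}=0, p_{-1}=1, q_{-2}=1, q_{-1}=0):
  i=0: a_0=11, p_0 = 11*1 + 0 = 11, q_0 = 11*0 + 1 = 1.
  i=1: a_1=1, p_1 = 1*11 + 1 = 12, q_1 = 1*1 + 0 = 1.
  i=2: a_2=2, p_2 = 2*12 + 11 = 35, q_2 = 2*1 + 1 = 3.
  i=3: a_3=1, p_3 = 1*35 + 12 = 47, q_3 = 1*3 + 1 = 4.
Check: 47^2 - 138*4^2 = 2209 - 2208 = 1, so (x, y) = (47, 4) solves the equation, and by the theorem it is the least positive solution.

(x, y) = (47, 4)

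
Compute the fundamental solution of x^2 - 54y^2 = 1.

First expand sqrt(54) as a continued fraction. With x_i = (sqrt(54) + m_i)/d_i and (m_0, d_0) = (0, 1): a_0 = floor(sqrt(54)) = 7, since 7^2 = 49 <= 54 < 64 = 8^2.
Iterate m_{i+1} = d_i*a_i - m_i, d_{i+1} = (54 - m_{i+1}^2)/d_i, a_{i+1} = floor((a_0 + m_{i+1})/d_{i+1}):
  m_1 = 1*7 - 0 = 7, d_1 = (54 - 7^2)/1 = 5/1 = 5, a_1 = floor((7 + 7)/5) = 2.
  m_2 = 5*2 - 7 = 3, d_2 = (54 - 3^2)/5 = 45/5 = 9, a_2 = floor((7 + 3)/9) = 1.
  m_3 = 9*1 - 3 = 6, d_3 = (54 - 6^2)/9 = 18/9 = 2, a_3 = floor((7 + 6)/2) = 6.
  m_4 = 2*6 - 6 = 6, d_4 = (54 - 6^2)/2 = 18/2 = 9, a_4 = floor((7 + 6)/9) = 1.
  m_5 = 9*1 - 6 = 3, d_5 = (54 - 3^2)/9 = 45/9 = 5, a_5 = floor((7 + 3)/5) = 2.
  m_6 = 5*2 - 3 = 7, d_6 = (54 - 7^2)/5 = 5/5 = 1, a_6 = floor((7 + 7)/1) = 14.
  m_7 = 1*14 - 7 = 7, d_7 = (54 - 7^2)/1 = 5/1 = 5: (m_7, d_7) = (m_1, d_1) = (7, 5), so from here the quotients repeat a_1, ..., a_6; the period length is 6.
So sqrt(54) = [7; (2, 1, 6, 1, 2, 14)] with period length k = 6.
k is even, so the fundamental solution of x^2 - 54y^2 = 1 is (p_{k-1}, q_{k-1}) = (p_5, q_5); compute convergents through index 5.
Convergents (p_i = a_i*p_{i-1} + p_{i-2}, q_i = a_i*q_{i-1} + q_{i-2} with p_{-2}=0, p_{-1}=1, q_{-2}=1, q_{-1}=0):
  i=0: a_0=7, p_0 = 7*1 + 0 = 7, q_0 = 7*0 + 1 = 1.
  i=1: a_1=2, p_1 = 2*7 + 1 = 15, q_1 = 2*1 + 0 = 2.
  i=2: a_2=1, p_2 = 1*15 + 7 = 22, q_2 = 1*2 + 1 = 3.
  i=3: a_3=6, p_3 = 6*22 + 15 = 147, q_3 = 6*3 + 2 = 20.
  i=4: a_4=1, p_4 = 1*147 + 22 = 169, q_4 = 1*20 + 3 = 23.
  i=5: a_5=2, p_5 = 2*169 + 147 = 485, q_5 = 2*23 + 20 = 66.
Check: 485^2 - 54*66^2 = 235225 - 235224 = 1, so (x, y) = (485, 66) solves the equation, and by the theorem it is the least positive solution.

(x, y) = (485, 66)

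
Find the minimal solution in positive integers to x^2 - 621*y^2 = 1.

First expand sqrt(621) as a continued fraction. With x_i = (sqrt(621) + m_i)/d_i and (m_0, d_0) = (0, 1): a_0 = floor(sqrt(621)) = 24, since 24^2 = 576 <= 621 < 625 = 25^2.
Iterate m_{i+1} = d_i*a_i - m_i, d_{i+1} = (621 - m_{i+1}^2)/d_i, a_{i+1} = floor((a_0 + m_{i+1})/d_{i+1}):
  m_1 = 1*24 - 0 = 24, d_1 = (621 - 24^2)/1 = 45/1 = 45, a_1 = floor((24 + 24)/45) = 1.
  m_2 = 45*1 - 24 = 21, d_2 = (621 - 21^2)/45 = 180/45 = 4, a_2 = floor((24 + 21)/4) = 11.
  m_3 = 4*11 - 21 = 23, d_3 = (621 - 23^2)/4 = 92/4 = 23, a_3 = floor((24 + 23)/23) = 2.
  m_4 = 23*2 - 23 = 23, d_4 = (621 - 23^2)/23 = 92/23 = 4, a_4 = floor((24 + 23)/4) = 11.
  m_5 = 4*11 - 23 = 21, d_5 = (621 - 21^2)/4 = 180/4 = 45, a_5 = floor((24 + 21)/45) = 1.
  m_6 = 45*1 - 21 = 24, d_6 = (621 - 24^2)/45 = 45/45 = 1, a_6 = floor((24 + 24)/1) = 48.
  m_7 = 1*48 - 24 = 24, d_7 = (621 - 24^2)/1 = 45/1 = 45: (m_7, d_7) = (m_1, d_1) = (24, 45), so from here the quotients repeat a_1, ..., a_6; the period length is 6.
So sqrt(621) = [24; (1, 11, 2, 11, 1, 48)] with period length k = 6.
k is even, so the fundamental solution of x^2 - 621y^2 = 1 is (p_{k-1}, q_{k-1}) = (p_5, q_5); compute convergents through index 5.
Convergents (p_i = a_i*p_{i-1} + p_{i-2}, q_i = a_i*q_{i-1} + q_{i-2} with p_{-2}=0, p_{-1}=1, q_{-2}=1, q_{-1}=0):
  i=0: a_0=24, p_0 = 24*1 + 0 = 24, q_0 = 24*0 + 1 = 1.
  i=1: a_1=1, p_1 = 1*24 + 1 = 25, q_1 = 1*1 + 0 = 1.
  i=2: a_2=11, p_2 = 11*25 + 24 = 299, q_2 = 11*1 + 1 = 12.
  i=3: a_3=2, p_3 = 2*299 + 25 = 623, q_3 = 2*12 + 1 = 25.
  i=4: a_4=11, p_4 = 11*623 + 299 = 7152, q_4 = 11*25 + 12 = 287.
  i=5: a_5=1, p_5 = 1*7152 + 623 = 7775, q_5 = 1*287 + 25 = 312.
Check: 7775^2 - 621*312^2 = 60450625 - 60450624 = 1, so (x, y) = (7775, 312) solves the equation, and by the theorem it is the least positive solution.

(x, y) = (7775, 312)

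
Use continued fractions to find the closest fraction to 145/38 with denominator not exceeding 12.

Expand x = 145/38 as a continued fraction with the Euclidean algorithm:
  145 = 3*38 + 31, so a_0 = 3.
  38 = 1*31 + 7, so a_1 = 1.
  31 = 4*7 + 3, so a_2 = 4.
  7 = 2*3 + 1, so a_3 = 2.
  3 = 3*1 + 0, so a_4 = 3.
so x = [3; 1, 4, 2, 3].
Convergents (p_i = a_i*p_{i-1} + p_{i-2}, q_i = a_i*q_{i-1} + q_{i-2} with p_{-2}=0, p_{-1}=1, q_{-2}=1, q_{-1}=0), until the denominator exceeds 12:
  i=0: a_0=3, p_0 = 3*1 + 0 = 3, q_0 = 3*0 + 1 = 1.
  i=1: a_1=1, p_1 = 1*3 + 1 = 4, q_1 = 1*1 + 0 = 1.
  i=2: a_2=4, p_2 = 4*4 + 3 = 19, q_2 = 4*1 + 1 = 5.
  i=3: a_3=2, p_3 = 2*19 + 4 = 42, q_3 = 2*5 + 1 = 11.
  i=4: a_4=3, p_4 = 3*42 + 19 = 145, q_4 = 3*11 + 5 = 38.
q_4 = 38 > 12, so the last convergent with denominator <= 12 is p_3/q_3 = 42/11.
The closest fraction with denominator <= 12 is either p_3/q_3 or the intermediate fraction (k*p_3 + p_2)/(k*q_3 + q_2) with the largest k >= 1 whose denominator stays <= 12; these approach x as k grows, and every other convergent or intermediate fraction in range is farther away.
Largest k: floor((12 - q_2)/q_3) = floor((12 - 5)/11) = 0.
Since k = 0, no intermediate fraction beyond p_3/q_3 has denominator <= 12, so the convergent 42/11 is the closest (its error is |145*11 - 42*38|/(38*11) = 1/418).

42/11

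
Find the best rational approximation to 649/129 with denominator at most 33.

161/32

Expand x = 649/129 as a continued fraction with the Euclidean algorithm:
  649 = 5*129 + 4, so a_0 = 5.
  129 = 32*4 + 1, so a_1 = 32.
  4 = 4*1 + 0, so a_2 = 4.
so x = [5; 32, 4].
Convergents (p_i = a_i*p_{i-1} + p_{i-2}, q_i = a_i*q_{i-1} + q_{i-2} with p_{-2}=0, p_{-1}=1, q_{-2}=1, q_{-1}=0), until the denominator exceeds 33:
  i=0: a_0=5, p_0 = 5*1 + 0 = 5, q_0 = 5*0 + 1 = 1.
  i=1: a_1=32, p_1 = 32*5 + 1 = 161, q_1 = 32*1 + 0 = 32.
  i=2: a_2=4, p_2 = 4*161 + 5 = 649, q_2 = 4*32 + 1 = 129.
q_2 = 129 > 33, so the last convergent with denominator <= 33 is p_1/q_1 = 161/32.
The closest fraction with denominator <= 33 is either p_1/q_1 or the intermediate fraction (k*p_1 + p_0)/(k*q_1 + q_0) with the largest k >= 1 whose denominator stays <= 33; these approach x as k grows, and every other convergent or intermediate fraction in range is farther away.
Largest k: floor((33 - q_0)/q_1) = floor((33 - 1)/32) = 1.
That gives (1*161 + 5)/(1*32 + 1) = 166/33.
Compare the errors: |x - 161/32| = |649*32 - 161*129|/(129*32) = 1/4128, and |x - 166/33| = |649*33 - 166*129|/(129*33) = 3/4257.
Cross-multiplying, 1*4257 = 4257 < 12384 = 3*4128, so 1/4128 is smaller: the convergent 161/32 is closer to x than 166/33.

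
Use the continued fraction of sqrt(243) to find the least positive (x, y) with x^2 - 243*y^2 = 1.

First expand sqrt(243) as a continued fraction. With x_i = (sqrt(243) + m_i)/d_i and (m_0, d_0) = (0, 1): a_0 = floor(sqrt(243)) = 15, since 15^2 = 225 <= 243 < 256 = 16^2.
Iterate m_{i+1} = d_i*a_i - m_i, d_{i+1} = (243 - m_{i+1}^2)/d_i, a_{i+1} = floor((a_0 + m_{i+1})/d_{i+1}):
  m_1 = 1*15 - 0 = 15, d_1 = (243 - 15^2)/1 = 18/1 = 18, a_1 = floor((15 + 15)/18) = 1.
  m_2 = 18*1 - 15 = 3, d_2 = (243 - 3^2)/18 = 234/18 = 13, a_2 = floor((15 + 3)/13) = 1.
  m_3 = 13*1 - 3 = 10, d_3 = (243 - 10^2)/13 = 143/13 = 11, a_3 = floor((15 + 10)/11) = 2.
  m_4 = 11*2 - 10 = 12, d_4 = (243 - 12^2)/11 = 99/11 = 9, a_4 = floor((15 + 12)/9) = 3.
  m_5 = 9*3 - 12 = 15, d_5 = (243 - 15^2)/9 = 18/9 = 2, a_5 = floor((15 + 15)/2) = 15.
  m_6 = 2*15 - 15 = 15, d_6 = (243 - 15^2)/2 = 18/2 = 9, a_6 = floor((15 + 15)/9) = 3.
  m_7 = 9*3 - 15 = 12, d_7 = (243 - 12^2)/9 = 99/9 = 11, a_7 = floor((15 + 12)/11) = 2.
  m_8 = 11*2 - 12 = 10, d_8 = (243 - 10^2)/11 = 143/11 = 13, a_8 = floor((15 + 10)/13) = 1.
  m_9 = 13*1 - 10 = 3, d_9 = (243 - 3^2)/13 = 234/13 = 18, a_9 = floor((15 + 3)/18) = 1.
  m_10 = 18*1 - 3 = 15, d_10 = (243 - 15^2)/18 = 18/18 = 1, a_10 = floor((15 + 15)/1) = 30.
  m_11 = 1*30 - 15 = 15, d_11 = (243 - 15^2)/1 = 18/1 = 18: (m_11, d_11) = (m_1, d_1) = (15, 18), so from here the quotients repeat a_1, ..., a_10; the period length is 10.
So sqrt(243) = [15; (1, 1, 2, 3, 15, 3, 2, 1, 1, 30)] with period length k = 10.
k is even, so the fundamental solution of x^2 - 243y^2 = 1 is (p_{k-1}, q_{k-1}) = (p_9, q_9); compute convergents through index 9.
Convergents (p_i = a_i*p_{i-1} + p_{i-2}, q_i = a_i*q_{i-1} + q_{i-2} with p_{-2}=0, p_{-1}=1, q_{-2}=1, q_{-1}=0):
  i=0: a_0=15, p_0 = 15*1 + 0 = 15, q_0 = 15*0 + 1 = 1.
  i=1: a_1=1, p_1 = 1*15 + 1 = 16, q_1 = 1*1 + 0 = 1.
  i=2: a_2=1, p_2 = 1*16 + 15 = 31, q_2 = 1*1 + 1 = 2.
  i=3: a_3=2, p_3 = 2*31 + 16 = 78, q_3 = 2*2 + 1 = 5.
  i=4: a_4=3, p_4 = 3*78 + 31 = 265, q_4 = 3*5 + 2 = 17.
  i=5: a_5=15, p_5 = 15*265 + 78 = 4053, q_5 = 15*17 + 5 = 260.
  i=6: a_6=3, p_6 = 3*4053 + 265 = 12424, q_6 = 3*260 + 17 = 797.
  i=7: a_7=2, p_7 = 2*12424 + 4053 = 28901, q_7 = 2*797 + 260 = 1854.
  i=8: a_8=1, p_8 = 1*28901 + 12424 = 41325, q_8 = 1*1854 + 797 = 2651.
  i=9: a_9=1, p_9 = 1*41325 + 28901 = 70226, q_9 = 1*2651 + 1854 = 4505.
Check: 70226^2 - 243*4505^2 = 4931691076 - 4931691075 = 1, so (x, y) = (70226, 4505) solves the equation, and by the theorem it is the least positive solution.

(x, y) = (70226, 4505)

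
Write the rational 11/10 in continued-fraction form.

Run the Euclidean algorithm on 11 and 10; the successive quotients are the partial quotients a_0, a_1, ... (each step inverts the fractional part left over by the previous one):
  11 = 1*10 + 1, so a_0 = 1.
  10 = 10*1 + 0, so a_1 = 10.
The remainder reaches 0 after 2 divisions, so the expansion has 2 partial quotients, read off in order.

[1; 10]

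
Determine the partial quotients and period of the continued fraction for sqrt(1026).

[32; (32, 64)]

Write x_i = (sqrt(1026) + m_i)/d_i with (m_0, d_0) = (0, 1). a_0 = floor(sqrt(1026)) = 32, since 32^2 = 1024 <= 1026 < 1089 = 33^2.
Iterate m_{i+1} = d_i*a_i - m_i, d_{i+1} = (1026 - m_{i+1}^2)/d_i, a_{i+1} = floor((a_0 + m_{i+1})/d_{i+1}):
  m_1 = 1*32 - 0 = 32, d_1 = (1026 - 32^2)/1 = 2/1 = 2, a_1 = floor((32 + 32)/2) = 32.
  m_2 = 2*32 - 32 = 32, d_2 = (1026 - 32^2)/2 = 2/2 = 1, a_2 = floor((32 + 32)/1) = 64.
  m_3 = 1*64 - 32 = 32, d_3 = (1026 - 32^2)/1 = 2/1 = 2: (m_3, d_3) = (m_1, d_1) = (32, 2), so from here the quotients repeat a_1, a_2; the period length is 2.
Hence the expansion of sqrt(1026) is a_0 = 32 followed by the repeating block 32, 64 (period 2).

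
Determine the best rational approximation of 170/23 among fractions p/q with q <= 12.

Expand x = 170/23 as a continued fraction with the Euclidean algorithm:
  170 = 7*23 + 9, so a_0 = 7.
  23 = 2*9 + 5, so a_1 = 2.
  9 = 1*5 + 4, so a_2 = 1.
  5 = 1*4 + 1, so a_3 = 1.
  4 = 4*1 + 0, so a_4 = 4.
so x = [7; 2, 1, 1, 4].
Convergents (p_i = a_i*p_{i-1} + p_{i-2}, q_i = a_i*q_{i-1} + q_{i-2} with p_{-2}=0, p_{-1}=1, q_{-2}=1, q_{-1}=0), until the denominator exceeds 12:
  i=0: a_0=7, p_0 = 7*1 + 0 = 7, q_0 = 7*0 + 1 = 1.
  i=1: a_1=2, p_1 = 2*7 + 1 = 15, q_1 = 2*1 + 0 = 2.
  i=2: a_2=1, p_2 = 1*15 + 7 = 22, q_2 = 1*2 + 1 = 3.
  i=3: a_3=1, p_3 = 1*22 + 15 = 37, q_3 = 1*3 + 2 = 5.
  i=4: a_4=4, p_4 = 4*37 + 22 = 170, q_4 = 4*5 + 3 = 23.
q_4 = 23 > 12, so the last convergent with denominator <= 12 is p_3/q_3 = 37/5.
The closest fraction with denominator <= 12 is either p_3/q_3 or the intermediate fraction (k*p_3 + p_2)/(k*q_3 + q_2) with the largest k >= 1 whose denominator stays <= 12; these approach x as k grows, and every other convergent or intermediate fraction in range is farther away.
Largest k: floor((12 - q_2)/q_3) = floor((12 - 3)/5) = 1.
That gives (1*37 + 22)/(1*5 + 3) = 59/8.
Compare the errors: |x - 37/5| = |170*5 - 37*23|/(23*5) = 1/115, and |x - 59/8| = |170*8 - 59*23|/(23*8) = 3/184.
Cross-multiplying, 1*184 = 184 < 345 = 3*115, so 1/115 is smaller: the convergent 37/5 is closer to x than 59/8.

37/5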